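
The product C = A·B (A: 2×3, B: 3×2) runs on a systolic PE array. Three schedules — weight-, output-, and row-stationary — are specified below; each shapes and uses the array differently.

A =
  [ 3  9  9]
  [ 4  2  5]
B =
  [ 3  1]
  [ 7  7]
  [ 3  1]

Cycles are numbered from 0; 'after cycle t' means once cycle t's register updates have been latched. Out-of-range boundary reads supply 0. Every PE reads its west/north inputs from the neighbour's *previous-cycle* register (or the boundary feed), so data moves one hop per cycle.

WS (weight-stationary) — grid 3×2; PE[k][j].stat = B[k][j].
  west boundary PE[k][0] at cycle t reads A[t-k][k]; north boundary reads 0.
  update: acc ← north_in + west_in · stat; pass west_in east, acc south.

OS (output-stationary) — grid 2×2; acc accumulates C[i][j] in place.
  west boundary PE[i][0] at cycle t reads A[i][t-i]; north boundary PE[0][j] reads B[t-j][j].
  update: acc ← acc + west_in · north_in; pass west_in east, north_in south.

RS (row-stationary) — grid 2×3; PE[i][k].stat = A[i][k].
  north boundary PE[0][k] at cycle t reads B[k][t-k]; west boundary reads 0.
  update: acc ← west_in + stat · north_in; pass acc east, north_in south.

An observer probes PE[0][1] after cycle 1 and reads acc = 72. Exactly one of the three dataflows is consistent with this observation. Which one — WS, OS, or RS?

WS (3×2 grid), PE[0][1]:
  cycle 0: PE[0][1] → acc 0, east 0, south 0
  cycle 1: PE[0][1] → acc 3, east 3, south 3
OS (2×2 grid), PE[0][1]:
  cycle 0: PE[0][1] → acc 0, east 0, south 0
  cycle 1: PE[0][1] → acc 3, east 3, south 1
RS (2×3 grid), PE[0][1]:
  cycle 0: PE[0][1] → acc 0, east 0, south 0
  cycle 1: PE[0][1] → acc 72, east 72, south 7

dataflow = RS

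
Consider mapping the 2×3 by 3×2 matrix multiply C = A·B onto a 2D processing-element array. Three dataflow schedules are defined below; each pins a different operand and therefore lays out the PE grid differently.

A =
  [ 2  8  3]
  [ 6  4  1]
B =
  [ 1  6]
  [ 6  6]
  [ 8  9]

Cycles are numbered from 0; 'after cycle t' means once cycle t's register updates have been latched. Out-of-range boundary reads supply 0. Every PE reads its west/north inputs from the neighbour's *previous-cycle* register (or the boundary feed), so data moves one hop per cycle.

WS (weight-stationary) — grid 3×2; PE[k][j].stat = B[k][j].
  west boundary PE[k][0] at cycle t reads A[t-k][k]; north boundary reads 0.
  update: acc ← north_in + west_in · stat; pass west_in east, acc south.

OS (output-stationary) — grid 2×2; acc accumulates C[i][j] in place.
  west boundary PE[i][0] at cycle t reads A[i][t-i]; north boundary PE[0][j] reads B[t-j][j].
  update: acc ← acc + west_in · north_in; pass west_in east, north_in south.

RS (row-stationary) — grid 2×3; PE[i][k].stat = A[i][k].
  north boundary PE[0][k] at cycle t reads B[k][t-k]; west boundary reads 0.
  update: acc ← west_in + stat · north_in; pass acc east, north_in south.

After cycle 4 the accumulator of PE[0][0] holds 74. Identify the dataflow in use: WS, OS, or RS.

dataflow = OS

— WS: 3×2; PE[0][0] trace:
  [0] (0,0) acc=2 (h:2 v:2)
  [1] (0,0) acc=6 (h:6 v:6)
  [2] (0,0) acc=0 (h:0 v:0)
  [3] (0,0) acc=0 (h:0 v:0)
  [4] (0,0) acc=0 (h:0 v:0)
— OS: 2×2; PE[0][0] trace:
  [0] (0,0) acc=2 (h:2 v:1)
  [1] (0,0) acc=50 (h:8 v:6)
  [2] (0,0) acc=74 (h:3 v:8)
  [3] (0,0) acc=74 (h:0 v:0)
  [4] (0,0) acc=74 (h:0 v:0)
— RS: 2×3; PE[0][0] trace:
  [0] (0,0) acc=2 (h:2 v:1)
  [1] (0,0) acc=12 (h:12 v:6)
  [2] (0,0) acc=0 (h:0 v:0)
  [3] (0,0) acc=0 (h:0 v:0)
  [4] (0,0) acc=0 (h:0 v:0)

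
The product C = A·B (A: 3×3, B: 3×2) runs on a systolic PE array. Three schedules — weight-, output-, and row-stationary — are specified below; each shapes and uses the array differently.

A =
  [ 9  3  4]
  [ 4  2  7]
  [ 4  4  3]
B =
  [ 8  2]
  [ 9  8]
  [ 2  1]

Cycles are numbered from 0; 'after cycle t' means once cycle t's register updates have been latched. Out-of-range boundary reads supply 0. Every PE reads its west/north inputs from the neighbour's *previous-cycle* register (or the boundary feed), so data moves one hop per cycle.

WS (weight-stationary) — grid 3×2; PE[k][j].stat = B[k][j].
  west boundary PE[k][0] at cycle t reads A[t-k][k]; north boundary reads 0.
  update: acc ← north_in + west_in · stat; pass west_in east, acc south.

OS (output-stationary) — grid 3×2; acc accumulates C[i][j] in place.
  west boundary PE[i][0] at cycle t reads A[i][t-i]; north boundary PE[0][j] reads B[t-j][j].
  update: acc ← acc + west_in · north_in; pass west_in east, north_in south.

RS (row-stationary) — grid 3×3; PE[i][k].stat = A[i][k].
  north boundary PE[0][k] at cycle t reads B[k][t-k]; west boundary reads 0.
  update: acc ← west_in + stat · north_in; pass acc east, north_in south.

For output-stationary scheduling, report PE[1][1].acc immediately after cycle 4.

OS 3×2: PE[1][1] cycle-by-cycle (with neighbour feeds):
  t=0 PE[0][1]: acc=0 h=0 v=0
  t=0 PE[1][0]: acc=0 h=0 v=0
  t=0 PE[1][1]: acc=0 h=0 v=0
  t=1 PE[0][1]: acc=18 h=9 v=2
  t=1 PE[1][0]: acc=32 h=4 v=8
  t=1 PE[1][1]: acc=0 h=0 v=0
  t=2 PE[0][1]: acc=42 h=3 v=8
  t=2 PE[1][0]: acc=50 h=2 v=9
  t=2 PE[1][1]: acc=8 h=4 v=2
  t=3 PE[0][1]: acc=46 h=4 v=1
  t=3 PE[1][0]: acc=64 h=7 v=2
  t=3 PE[1][1]: acc=24 h=2 v=8
  t=4 PE[0][1]: acc=46 h=0 v=0
  t=4 PE[1][0]: acc=64 h=0 v=0
  t=4 PE[1][1]: acc=31 h=7 v=1

PE[1][1].acc = 31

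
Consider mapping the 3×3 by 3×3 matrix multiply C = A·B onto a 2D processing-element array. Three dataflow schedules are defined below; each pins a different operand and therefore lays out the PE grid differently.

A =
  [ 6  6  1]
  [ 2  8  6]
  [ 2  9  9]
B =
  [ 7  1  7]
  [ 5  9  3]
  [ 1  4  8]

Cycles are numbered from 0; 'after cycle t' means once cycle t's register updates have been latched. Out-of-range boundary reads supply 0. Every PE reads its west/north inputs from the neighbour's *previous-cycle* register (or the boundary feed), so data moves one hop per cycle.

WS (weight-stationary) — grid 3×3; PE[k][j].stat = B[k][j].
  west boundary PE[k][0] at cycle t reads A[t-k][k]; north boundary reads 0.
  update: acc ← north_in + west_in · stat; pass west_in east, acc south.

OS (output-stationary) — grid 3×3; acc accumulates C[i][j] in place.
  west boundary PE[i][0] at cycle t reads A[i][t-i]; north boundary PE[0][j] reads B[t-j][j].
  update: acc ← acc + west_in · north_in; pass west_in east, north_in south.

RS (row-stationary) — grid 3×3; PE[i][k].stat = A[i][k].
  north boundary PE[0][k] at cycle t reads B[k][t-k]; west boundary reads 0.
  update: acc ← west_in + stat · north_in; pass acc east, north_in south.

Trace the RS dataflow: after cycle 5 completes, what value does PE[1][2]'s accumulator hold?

PE[1][2].acc = 86

Tracing RS — 3×3 array, target PE[1][2]:
  after 0 — PE[0][2] acc=0, pass-E 0, pass-S 0
  after 0 — PE[1][1] acc=0, pass-E 0, pass-S 0
  after 0 — PE[1][2] acc=0, pass-E 0, pass-S 0
  after 1 — PE[0][2] acc=0, pass-E 0, pass-S 0
  after 1 — PE[1][1] acc=0, pass-E 0, pass-S 0
  after 1 — PE[1][2] acc=0, pass-E 0, pass-S 0
  after 2 — PE[0][2] acc=73, pass-E 73, pass-S 1
  after 2 — PE[1][1] acc=54, pass-E 54, pass-S 5
  after 2 — PE[1][2] acc=0, pass-E 0, pass-S 0
  after 3 — PE[0][2] acc=64, pass-E 64, pass-S 4
  after 3 — PE[1][1] acc=74, pass-E 74, pass-S 9
  after 3 — PE[1][2] acc=60, pass-E 60, pass-S 1
  after 4 — PE[0][2] acc=68, pass-E 68, pass-S 8
  after 4 — PE[1][1] acc=38, pass-E 38, pass-S 3
  after 4 — PE[1][2] acc=98, pass-E 98, pass-S 4
  after 5 — PE[0][2] acc=0, pass-E 0, pass-S 0
  after 5 — PE[1][1] acc=0, pass-E 0, pass-S 0
  after 5 — PE[1][2] acc=86, pass-E 86, pass-S 8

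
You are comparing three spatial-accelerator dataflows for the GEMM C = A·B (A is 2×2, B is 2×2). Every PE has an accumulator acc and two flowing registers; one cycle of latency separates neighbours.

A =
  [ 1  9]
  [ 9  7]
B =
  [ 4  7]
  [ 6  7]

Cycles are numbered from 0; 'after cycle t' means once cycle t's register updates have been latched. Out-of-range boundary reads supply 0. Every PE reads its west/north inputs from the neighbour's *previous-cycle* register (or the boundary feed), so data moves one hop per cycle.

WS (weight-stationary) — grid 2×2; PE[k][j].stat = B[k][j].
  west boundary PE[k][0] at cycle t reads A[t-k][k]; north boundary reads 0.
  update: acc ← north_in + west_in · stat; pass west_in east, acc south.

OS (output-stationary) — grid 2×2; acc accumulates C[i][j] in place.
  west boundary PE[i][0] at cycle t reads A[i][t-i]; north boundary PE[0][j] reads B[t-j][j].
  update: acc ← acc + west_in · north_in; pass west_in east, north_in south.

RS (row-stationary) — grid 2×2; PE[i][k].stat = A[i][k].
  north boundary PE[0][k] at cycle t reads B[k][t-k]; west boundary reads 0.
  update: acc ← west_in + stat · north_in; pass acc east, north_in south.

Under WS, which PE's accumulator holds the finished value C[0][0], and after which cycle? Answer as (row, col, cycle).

(row, col, cycle) = (1, 0, 1)

Under WS, C[0][0] lands at PE[1][0]:
  [0] (1,0) acc=0 (h:0 v:0)
  [1] (1,0) acc=58 (h:9 v:58)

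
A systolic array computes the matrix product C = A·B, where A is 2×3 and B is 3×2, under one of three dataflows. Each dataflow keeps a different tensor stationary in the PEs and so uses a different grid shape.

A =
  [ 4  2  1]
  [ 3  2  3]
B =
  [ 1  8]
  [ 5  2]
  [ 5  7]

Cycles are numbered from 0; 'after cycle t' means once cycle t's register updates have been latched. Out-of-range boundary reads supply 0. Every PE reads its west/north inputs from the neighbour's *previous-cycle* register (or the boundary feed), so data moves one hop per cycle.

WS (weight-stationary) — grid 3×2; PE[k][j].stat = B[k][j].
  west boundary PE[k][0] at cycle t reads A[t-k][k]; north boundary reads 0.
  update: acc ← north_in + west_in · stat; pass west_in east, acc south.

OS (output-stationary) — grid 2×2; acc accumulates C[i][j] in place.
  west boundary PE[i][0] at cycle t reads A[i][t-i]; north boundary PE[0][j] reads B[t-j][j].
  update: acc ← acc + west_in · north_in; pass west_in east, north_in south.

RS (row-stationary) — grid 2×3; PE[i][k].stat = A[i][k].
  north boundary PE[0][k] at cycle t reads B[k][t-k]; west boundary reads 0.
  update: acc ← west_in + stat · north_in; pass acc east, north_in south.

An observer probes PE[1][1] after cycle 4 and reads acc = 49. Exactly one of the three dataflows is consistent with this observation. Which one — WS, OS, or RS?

dataflow = OS

Under WS (3×2), PE[1][1]:
  [0] (1,1) acc=0 (h:0 v:0)
  [1] (1,1) acc=0 (h:0 v:0)
  [2] (1,1) acc=36 (h:2 v:36)
  [3] (1,1) acc=28 (h:2 v:28)
  [4] (1,1) acc=0 (h:0 v:0)
Under OS (2×2), PE[1][1]:
  [0] (1,1) acc=0 (h:0 v:0)
  [1] (1,1) acc=0 (h:0 v:0)
  [2] (1,1) acc=24 (h:3 v:8)
  [3] (1,1) acc=28 (h:2 v:2)
  [4] (1,1) acc=49 (h:3 v:7)
Under RS (2×3), PE[1][1]:
  [0] (1,1) acc=0 (h:0 v:0)
  [1] (1,1) acc=0 (h:0 v:0)
  [2] (1,1) acc=13 (h:13 v:5)
  [3] (1,1) acc=28 (h:28 v:2)
  [4] (1,1) acc=0 (h:0 v:0)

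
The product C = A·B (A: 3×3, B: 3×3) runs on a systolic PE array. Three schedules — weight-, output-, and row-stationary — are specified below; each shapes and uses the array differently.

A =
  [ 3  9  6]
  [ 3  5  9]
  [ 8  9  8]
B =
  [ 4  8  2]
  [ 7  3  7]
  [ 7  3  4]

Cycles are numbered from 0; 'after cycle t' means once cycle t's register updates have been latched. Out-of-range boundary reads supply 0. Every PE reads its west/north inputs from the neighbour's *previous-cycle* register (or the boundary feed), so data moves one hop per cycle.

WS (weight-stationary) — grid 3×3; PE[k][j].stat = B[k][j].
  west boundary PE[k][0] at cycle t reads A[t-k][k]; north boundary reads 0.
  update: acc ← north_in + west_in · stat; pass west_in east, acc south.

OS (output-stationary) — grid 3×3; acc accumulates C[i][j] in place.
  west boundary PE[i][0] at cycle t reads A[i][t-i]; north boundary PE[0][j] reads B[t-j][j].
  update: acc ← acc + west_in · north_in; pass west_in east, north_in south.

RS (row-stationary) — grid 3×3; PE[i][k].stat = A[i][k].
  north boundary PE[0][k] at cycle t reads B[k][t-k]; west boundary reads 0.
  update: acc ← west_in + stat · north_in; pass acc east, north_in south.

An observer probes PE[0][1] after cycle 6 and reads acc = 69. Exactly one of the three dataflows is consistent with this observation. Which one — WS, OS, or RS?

dataflow = OS

WS [3×3] PE[0][1] across cycles:
  step 0 · PE0,1: acc=0; fwd→0 fwd↓0
  step 1 · PE0,1: acc=24; fwd→3 fwd↓24
  step 2 · PE0,1: acc=24; fwd→3 fwd↓24
  step 3 · PE0,1: acc=64; fwd→8 fwd↓64
  step 4 · PE0,1: acc=0; fwd→0 fwd↓0
  step 5 · PE0,1: acc=0; fwd→0 fwd↓0
  step 6 · PE0,1: acc=0; fwd→0 fwd↓0
OS [3×3] PE[0][1] across cycles:
  step 0 · PE0,1: acc=0; fwd→0 fwd↓0
  step 1 · PE0,1: acc=24; fwd→3 fwd↓8
  step 2 · PE0,1: acc=51; fwd→9 fwd↓3
  step 3 · PE0,1: acc=69; fwd→6 fwd↓3
  step 4 · PE0,1: acc=69; fwd→0 fwd↓0
  step 5 · PE0,1: acc=69; fwd→0 fwd↓0
  step 6 · PE0,1: acc=69; fwd→0 fwd↓0
RS [3×3] PE[0][1] across cycles:
  step 0 · PE0,1: acc=0; fwd→0 fwd↓0
  step 1 · PE0,1: acc=75; fwd→75 fwd↓7
  step 2 · PE0,1: acc=51; fwd→51 fwd↓3
  step 3 · PE0,1: acc=69; fwd→69 fwd↓7
  step 4 · PE0,1: acc=0; fwd→0 fwd↓0
  step 5 · PE0,1: acc=0; fwd→0 fwd↓0
  step 6 · PE0,1: acc=0; fwd→0 fwd↓0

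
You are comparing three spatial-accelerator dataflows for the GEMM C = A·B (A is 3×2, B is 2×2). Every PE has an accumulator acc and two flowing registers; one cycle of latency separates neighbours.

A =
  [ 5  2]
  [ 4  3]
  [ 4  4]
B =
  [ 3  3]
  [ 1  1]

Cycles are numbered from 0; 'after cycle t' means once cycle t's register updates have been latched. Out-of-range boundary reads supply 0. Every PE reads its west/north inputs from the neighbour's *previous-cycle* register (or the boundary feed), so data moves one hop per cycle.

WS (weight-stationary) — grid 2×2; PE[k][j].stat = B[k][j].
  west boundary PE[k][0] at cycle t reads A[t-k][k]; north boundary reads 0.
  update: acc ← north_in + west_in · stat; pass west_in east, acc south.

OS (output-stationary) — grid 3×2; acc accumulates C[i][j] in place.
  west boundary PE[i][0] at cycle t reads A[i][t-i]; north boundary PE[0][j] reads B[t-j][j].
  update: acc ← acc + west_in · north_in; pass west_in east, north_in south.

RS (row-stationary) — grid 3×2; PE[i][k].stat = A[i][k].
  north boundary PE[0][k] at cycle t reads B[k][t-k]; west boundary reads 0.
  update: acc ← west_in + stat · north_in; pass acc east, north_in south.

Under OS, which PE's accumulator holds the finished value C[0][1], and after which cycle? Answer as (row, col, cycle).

OS — PE[0][1] is where C[0][1] collects:
  t=0 PE[0][1]: acc=0 h=0 v=0
  t=1 PE[0][1]: acc=15 h=5 v=3
  t=2 PE[0][1]: acc=17 h=2 v=1

(row, col, cycle) = (0, 1, 2)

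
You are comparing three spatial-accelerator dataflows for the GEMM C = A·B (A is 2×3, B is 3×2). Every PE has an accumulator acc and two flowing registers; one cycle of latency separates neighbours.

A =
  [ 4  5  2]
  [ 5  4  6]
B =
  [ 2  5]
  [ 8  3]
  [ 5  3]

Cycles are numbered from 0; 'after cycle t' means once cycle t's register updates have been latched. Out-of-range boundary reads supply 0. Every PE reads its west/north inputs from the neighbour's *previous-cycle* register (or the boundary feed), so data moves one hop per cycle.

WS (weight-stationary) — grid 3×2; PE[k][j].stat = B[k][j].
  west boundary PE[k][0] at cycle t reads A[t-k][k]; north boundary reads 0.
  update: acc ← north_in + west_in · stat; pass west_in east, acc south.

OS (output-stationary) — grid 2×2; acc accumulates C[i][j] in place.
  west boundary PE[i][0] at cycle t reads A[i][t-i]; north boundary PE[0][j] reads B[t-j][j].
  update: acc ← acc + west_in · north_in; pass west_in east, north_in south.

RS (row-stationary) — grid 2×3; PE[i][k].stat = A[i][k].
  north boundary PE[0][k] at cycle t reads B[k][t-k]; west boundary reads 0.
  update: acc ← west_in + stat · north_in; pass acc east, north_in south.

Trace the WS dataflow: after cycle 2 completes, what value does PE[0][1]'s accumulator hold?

PE[0][1].acc = 25

Tracing WS — 3×2 array, target PE[0][1]:
  step 0 · PE0,0: acc=8; fwd→4 fwd↓8
  step 0 · PE0,1: acc=0; fwd→0 fwd↓0
  step 1 · PE0,0: acc=10; fwd→5 fwd↓10
  step 1 · PE0,1: acc=20; fwd→4 fwd↓20
  step 2 · PE0,0: acc=0; fwd→0 fwd↓0
  step 2 · PE0,1: acc=25; fwd→5 fwd↓25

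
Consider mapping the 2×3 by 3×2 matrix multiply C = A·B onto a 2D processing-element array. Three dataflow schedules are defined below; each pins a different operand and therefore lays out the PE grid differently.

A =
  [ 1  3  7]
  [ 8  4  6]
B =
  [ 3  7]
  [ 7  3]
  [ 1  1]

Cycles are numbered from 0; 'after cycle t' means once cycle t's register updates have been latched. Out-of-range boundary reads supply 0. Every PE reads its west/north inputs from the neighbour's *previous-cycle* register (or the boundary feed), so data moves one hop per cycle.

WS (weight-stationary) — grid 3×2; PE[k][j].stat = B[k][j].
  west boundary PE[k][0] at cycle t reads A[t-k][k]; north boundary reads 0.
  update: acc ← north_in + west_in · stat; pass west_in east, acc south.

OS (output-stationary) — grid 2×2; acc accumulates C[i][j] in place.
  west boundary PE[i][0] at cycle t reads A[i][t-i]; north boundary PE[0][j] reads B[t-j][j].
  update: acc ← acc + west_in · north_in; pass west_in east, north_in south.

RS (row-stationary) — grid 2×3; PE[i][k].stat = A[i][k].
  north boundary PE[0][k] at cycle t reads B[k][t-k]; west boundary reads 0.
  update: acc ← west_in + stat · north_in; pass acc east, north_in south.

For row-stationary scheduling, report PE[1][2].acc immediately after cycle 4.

RS (2×3). Following PE[1][2] plus its west/north inputs:
  cycle 0: PE[0][2] → acc 0, east 0, south 0
  cycle 0: PE[1][1] → acc 0, east 0, south 0
  cycle 0: PE[1][2] → acc 0, east 0, south 0
  cycle 1: PE[0][2] → acc 0, east 0, south 0
  cycle 1: PE[1][1] → acc 0, east 0, south 0
  cycle 1: PE[1][2] → acc 0, east 0, south 0
  cycle 2: PE[0][2] → acc 31, east 31, south 1
  cycle 2: PE[1][1] → acc 52, east 52, south 7
  cycle 2: PE[1][2] → acc 0, east 0, south 0
  cycle 3: PE[0][2] → acc 23, east 23, south 1
  cycle 3: PE[1][1] → acc 68, east 68, south 3
  cycle 3: PE[1][2] → acc 58, east 58, south 1
  cycle 4: PE[0][2] → acc 0, east 0, south 0
  cycle 4: PE[1][1] → acc 0, east 0, south 0
  cycle 4: PE[1][2] → acc 74, east 74, south 1

PE[1][2].acc = 74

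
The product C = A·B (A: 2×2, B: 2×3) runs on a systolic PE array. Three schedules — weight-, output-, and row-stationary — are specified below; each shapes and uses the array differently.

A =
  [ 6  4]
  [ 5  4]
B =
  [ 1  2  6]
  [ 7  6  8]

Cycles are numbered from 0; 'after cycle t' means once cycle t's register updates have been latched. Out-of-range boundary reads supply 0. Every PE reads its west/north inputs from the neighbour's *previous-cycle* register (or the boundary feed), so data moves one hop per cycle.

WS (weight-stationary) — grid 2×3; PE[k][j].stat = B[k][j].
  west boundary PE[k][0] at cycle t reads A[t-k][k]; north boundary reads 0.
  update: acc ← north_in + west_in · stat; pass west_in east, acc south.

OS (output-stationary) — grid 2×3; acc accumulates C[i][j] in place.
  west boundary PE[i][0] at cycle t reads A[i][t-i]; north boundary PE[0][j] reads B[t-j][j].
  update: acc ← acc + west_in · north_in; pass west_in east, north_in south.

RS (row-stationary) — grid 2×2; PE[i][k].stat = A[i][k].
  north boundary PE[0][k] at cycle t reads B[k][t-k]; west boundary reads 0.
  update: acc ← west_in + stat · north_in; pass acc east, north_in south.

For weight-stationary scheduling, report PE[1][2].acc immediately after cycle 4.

WS 2×3: PE[1][2] cycle-by-cycle (with neighbour feeds):
  t=0 PE[0][2]: acc=0 h=0 v=0
  t=0 PE[1][1]: acc=0 h=0 v=0
  t=0 PE[1][2]: acc=0 h=0 v=0
  t=1 PE[0][2]: acc=0 h=0 v=0
  t=1 PE[1][1]: acc=0 h=0 v=0
  t=1 PE[1][2]: acc=0 h=0 v=0
  t=2 PE[0][2]: acc=36 h=6 v=36
  t=2 PE[1][1]: acc=36 h=4 v=36
  t=2 PE[1][2]: acc=0 h=0 v=0
  t=3 PE[0][2]: acc=30 h=5 v=30
  t=3 PE[1][1]: acc=34 h=4 v=34
  t=3 PE[1][2]: acc=68 h=4 v=68
  t=4 PE[0][2]: acc=0 h=0 v=0
  t=4 PE[1][1]: acc=0 h=0 v=0
  t=4 PE[1][2]: acc=62 h=4 v=62

PE[1][2].acc = 62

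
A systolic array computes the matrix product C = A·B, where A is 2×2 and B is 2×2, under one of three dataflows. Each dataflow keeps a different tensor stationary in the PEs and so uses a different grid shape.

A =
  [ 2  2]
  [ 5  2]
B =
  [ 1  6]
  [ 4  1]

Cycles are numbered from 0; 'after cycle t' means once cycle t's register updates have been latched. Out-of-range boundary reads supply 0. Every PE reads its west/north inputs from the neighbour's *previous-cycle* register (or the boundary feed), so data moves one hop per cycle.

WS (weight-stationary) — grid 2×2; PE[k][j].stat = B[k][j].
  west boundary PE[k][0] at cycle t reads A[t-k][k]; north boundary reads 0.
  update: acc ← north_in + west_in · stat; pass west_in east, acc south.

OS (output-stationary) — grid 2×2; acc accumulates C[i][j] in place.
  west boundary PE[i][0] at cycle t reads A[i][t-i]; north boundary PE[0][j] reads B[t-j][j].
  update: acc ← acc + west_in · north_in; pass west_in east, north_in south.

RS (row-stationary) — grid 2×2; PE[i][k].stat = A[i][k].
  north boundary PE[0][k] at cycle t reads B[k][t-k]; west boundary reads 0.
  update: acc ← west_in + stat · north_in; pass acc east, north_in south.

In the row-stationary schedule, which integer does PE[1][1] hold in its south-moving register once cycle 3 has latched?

RS on a 2×2 grid — tracing PE[1][1] and its feeders:
  cycle 0: PE[0][1] → acc 0, east 0, south 0
  cycle 0: PE[1][0] → acc 0, east 0, south 0
  cycle 0: PE[1][1] → acc 0, east 0, south 0
  cycle 1: PE[0][1] → acc 10, east 10, south 4
  cycle 1: PE[1][0] → acc 5, east 5, south 1
  cycle 1: PE[1][1] → acc 0, east 0, south 0
  cycle 2: PE[0][1] → acc 14, east 14, south 1
  cycle 2: PE[1][0] → acc 30, east 30, south 6
  cycle 2: PE[1][1] → acc 13, east 13, south 4
  cycle 3: PE[0][1] → acc 0, east 0, south 0
  cycle 3: PE[1][0] → acc 0, east 0, south 0
  cycle 3: PE[1][1] → acc 32, east 32, south 1

register = 1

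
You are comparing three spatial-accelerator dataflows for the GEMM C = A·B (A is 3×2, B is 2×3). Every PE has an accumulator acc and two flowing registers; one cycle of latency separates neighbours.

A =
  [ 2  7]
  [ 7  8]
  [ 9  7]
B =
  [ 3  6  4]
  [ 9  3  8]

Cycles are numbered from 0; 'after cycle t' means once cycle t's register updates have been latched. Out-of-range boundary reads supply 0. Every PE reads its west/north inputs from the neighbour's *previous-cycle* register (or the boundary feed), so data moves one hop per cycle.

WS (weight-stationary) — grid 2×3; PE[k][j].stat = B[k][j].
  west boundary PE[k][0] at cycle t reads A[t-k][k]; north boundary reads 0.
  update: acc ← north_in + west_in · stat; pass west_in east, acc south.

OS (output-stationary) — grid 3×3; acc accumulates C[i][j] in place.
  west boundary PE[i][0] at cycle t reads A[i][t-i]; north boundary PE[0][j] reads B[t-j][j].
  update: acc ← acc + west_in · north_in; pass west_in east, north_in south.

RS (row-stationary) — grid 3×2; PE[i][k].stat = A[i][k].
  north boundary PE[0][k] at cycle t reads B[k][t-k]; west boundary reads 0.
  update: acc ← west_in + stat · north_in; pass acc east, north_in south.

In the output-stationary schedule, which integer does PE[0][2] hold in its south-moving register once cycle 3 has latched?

register = 8

OS 3×3: PE[0][2] cycle-by-cycle (with neighbour feeds):
  c0 r0c1: 0 / 0 / 0
  c0 r0c2: 0 / 0 / 0
  c1 r0c1: 12 / 2 / 6
  c1 r0c2: 0 / 0 / 0
  c2 r0c1: 33 / 7 / 3
  c2 r0c2: 8 / 2 / 4
  c3 r0c1: 33 / 0 / 0
  c3 r0c2: 64 / 7 / 8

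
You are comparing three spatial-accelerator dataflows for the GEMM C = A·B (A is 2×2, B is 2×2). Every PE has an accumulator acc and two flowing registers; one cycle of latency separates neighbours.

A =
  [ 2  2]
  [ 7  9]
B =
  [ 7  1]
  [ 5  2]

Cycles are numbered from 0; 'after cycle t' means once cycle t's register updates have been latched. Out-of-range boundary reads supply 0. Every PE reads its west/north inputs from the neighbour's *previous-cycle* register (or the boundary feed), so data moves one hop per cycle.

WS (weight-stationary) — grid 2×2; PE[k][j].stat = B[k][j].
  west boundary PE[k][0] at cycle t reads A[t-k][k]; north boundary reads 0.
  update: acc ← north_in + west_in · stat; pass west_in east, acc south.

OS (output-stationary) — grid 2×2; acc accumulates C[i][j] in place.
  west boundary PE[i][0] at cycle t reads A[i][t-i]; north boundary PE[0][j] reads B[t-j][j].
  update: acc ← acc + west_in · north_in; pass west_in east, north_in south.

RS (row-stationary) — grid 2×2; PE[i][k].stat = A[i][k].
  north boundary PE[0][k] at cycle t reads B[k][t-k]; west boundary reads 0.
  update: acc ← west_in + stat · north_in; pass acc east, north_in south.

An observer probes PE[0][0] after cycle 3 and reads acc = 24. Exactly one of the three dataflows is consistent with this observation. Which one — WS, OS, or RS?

dataflow = OS

WS (2×2 grid), PE[0][0]:
  step 0 · PE0,0: acc=14; fwd→2 fwd↓14
  step 1 · PE0,0: acc=49; fwd→7 fwd↓49
  step 2 · PE0,0: acc=0; fwd→0 fwd↓0
  step 3 · PE0,0: acc=0; fwd→0 fwd↓0
OS (2×2 grid), PE[0][0]:
  step 0 · PE0,0: acc=14; fwd→2 fwd↓7
  step 1 · PE0,0: acc=24; fwd→2 fwd↓5
  step 2 · PE0,0: acc=24; fwd→0 fwd↓0
  step 3 · PE0,0: acc=24; fwd→0 fwd↓0
RS (2×2 grid), PE[0][0]:
  step 0 · PE0,0: acc=14; fwd→14 fwd↓7
  step 1 · PE0,0: acc=2; fwd→2 fwd↓1
  step 2 · PE0,0: acc=0; fwd→0 fwd↓0
  step 3 · PE0,0: acc=0; fwd→0 fwd↓0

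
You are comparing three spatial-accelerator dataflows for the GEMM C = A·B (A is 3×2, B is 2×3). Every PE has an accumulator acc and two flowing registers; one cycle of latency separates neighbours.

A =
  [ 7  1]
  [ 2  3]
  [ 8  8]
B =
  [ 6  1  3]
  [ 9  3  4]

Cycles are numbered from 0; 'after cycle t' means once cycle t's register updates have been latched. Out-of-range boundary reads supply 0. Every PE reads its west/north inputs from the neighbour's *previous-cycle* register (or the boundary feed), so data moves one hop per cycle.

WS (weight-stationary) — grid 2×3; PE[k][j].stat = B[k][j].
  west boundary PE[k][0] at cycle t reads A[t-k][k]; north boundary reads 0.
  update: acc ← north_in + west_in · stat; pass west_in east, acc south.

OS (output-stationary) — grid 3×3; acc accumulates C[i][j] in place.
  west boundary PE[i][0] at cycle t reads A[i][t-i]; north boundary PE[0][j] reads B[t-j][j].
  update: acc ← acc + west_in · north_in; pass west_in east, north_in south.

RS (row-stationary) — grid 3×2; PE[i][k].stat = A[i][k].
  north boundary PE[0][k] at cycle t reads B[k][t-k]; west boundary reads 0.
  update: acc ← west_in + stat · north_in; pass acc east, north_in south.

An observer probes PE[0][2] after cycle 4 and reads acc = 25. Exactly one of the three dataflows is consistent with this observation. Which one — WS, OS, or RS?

dataflow = OS

WS [2×3] PE[0][2] across cycles:
  cycle 0: PE[0][2] → acc 0, east 0, south 0
  cycle 1: PE[0][2] → acc 0, east 0, south 0
  cycle 2: PE[0][2] → acc 21, east 7, south 21
  cycle 3: PE[0][2] → acc 6, east 2, south 6
  cycle 4: PE[0][2] → acc 24, east 8, south 24
OS [3×3] PE[0][2] across cycles:
  cycle 0: PE[0][2] → acc 0, east 0, south 0
  cycle 1: PE[0][2] → acc 0, east 0, south 0
  cycle 2: PE[0][2] → acc 21, east 7, south 3
  cycle 3: PE[0][2] → acc 25, east 1, south 4
  cycle 4: PE[0][2] → acc 25, east 0, south 0
RS: PE[0][2] is outside its 3×2 grid.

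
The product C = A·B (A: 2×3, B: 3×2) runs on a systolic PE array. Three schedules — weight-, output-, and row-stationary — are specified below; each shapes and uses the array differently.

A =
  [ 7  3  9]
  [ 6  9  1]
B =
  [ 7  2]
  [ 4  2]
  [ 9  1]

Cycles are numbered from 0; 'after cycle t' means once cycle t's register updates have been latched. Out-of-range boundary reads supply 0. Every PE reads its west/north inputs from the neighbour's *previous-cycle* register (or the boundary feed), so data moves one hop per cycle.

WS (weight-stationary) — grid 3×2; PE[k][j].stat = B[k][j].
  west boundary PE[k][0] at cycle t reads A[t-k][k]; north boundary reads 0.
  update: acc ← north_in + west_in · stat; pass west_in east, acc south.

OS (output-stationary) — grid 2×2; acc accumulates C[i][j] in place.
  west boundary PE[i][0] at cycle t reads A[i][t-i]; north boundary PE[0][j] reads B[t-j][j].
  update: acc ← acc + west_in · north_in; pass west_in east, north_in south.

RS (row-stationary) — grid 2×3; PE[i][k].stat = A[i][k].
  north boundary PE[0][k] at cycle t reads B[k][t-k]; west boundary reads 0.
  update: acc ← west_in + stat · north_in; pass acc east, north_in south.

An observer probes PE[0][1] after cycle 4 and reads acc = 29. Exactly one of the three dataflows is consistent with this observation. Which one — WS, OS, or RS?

dataflow = OS

— WS: 3×2; PE[0][1] trace:
  0: (0,1).acc=0  regs=<0,0>
  1: (0,1).acc=14  regs=<7,14>
  2: (0,1).acc=12  regs=<6,12>
  3: (0,1).acc=0  regs=<0,0>
  4: (0,1).acc=0  regs=<0,0>
— OS: 2×2; PE[0][1] trace:
  0: (0,1).acc=0  regs=<0,0>
  1: (0,1).acc=14  regs=<7,2>
  2: (0,1).acc=20  regs=<3,2>
  3: (0,1).acc=29  regs=<9,1>
  4: (0,1).acc=29  regs=<0,0>
— RS: 2×3; PE[0][1] trace:
  0: (0,1).acc=0  regs=<0,0>
  1: (0,1).acc=61  regs=<61,4>
  2: (0,1).acc=20  regs=<20,2>
  3: (0,1).acc=0  regs=<0,0>
  4: (0,1).acc=0  regs=<0,0>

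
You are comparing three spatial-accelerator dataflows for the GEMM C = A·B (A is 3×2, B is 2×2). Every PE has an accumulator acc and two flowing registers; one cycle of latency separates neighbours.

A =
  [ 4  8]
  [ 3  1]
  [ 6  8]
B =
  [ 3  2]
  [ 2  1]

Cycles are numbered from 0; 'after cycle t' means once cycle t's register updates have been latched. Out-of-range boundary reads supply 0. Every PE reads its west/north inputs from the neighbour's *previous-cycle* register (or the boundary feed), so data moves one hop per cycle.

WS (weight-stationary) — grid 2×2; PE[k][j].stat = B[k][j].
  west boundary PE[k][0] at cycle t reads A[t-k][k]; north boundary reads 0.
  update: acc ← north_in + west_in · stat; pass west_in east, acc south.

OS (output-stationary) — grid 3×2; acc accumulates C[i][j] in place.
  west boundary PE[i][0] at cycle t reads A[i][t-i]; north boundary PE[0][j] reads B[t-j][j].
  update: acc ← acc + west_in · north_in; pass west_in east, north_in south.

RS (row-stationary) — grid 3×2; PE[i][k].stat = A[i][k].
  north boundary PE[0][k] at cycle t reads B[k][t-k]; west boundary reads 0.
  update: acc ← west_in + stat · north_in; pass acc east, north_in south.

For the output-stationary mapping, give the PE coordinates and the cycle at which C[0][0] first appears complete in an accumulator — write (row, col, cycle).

(row, col, cycle) = (0, 0, 1)

OS: C[0][0] accumulates in PE[0][0]:
  c0 r0c0: 12 / 4 / 3
  c1 r0c0: 28 / 8 / 2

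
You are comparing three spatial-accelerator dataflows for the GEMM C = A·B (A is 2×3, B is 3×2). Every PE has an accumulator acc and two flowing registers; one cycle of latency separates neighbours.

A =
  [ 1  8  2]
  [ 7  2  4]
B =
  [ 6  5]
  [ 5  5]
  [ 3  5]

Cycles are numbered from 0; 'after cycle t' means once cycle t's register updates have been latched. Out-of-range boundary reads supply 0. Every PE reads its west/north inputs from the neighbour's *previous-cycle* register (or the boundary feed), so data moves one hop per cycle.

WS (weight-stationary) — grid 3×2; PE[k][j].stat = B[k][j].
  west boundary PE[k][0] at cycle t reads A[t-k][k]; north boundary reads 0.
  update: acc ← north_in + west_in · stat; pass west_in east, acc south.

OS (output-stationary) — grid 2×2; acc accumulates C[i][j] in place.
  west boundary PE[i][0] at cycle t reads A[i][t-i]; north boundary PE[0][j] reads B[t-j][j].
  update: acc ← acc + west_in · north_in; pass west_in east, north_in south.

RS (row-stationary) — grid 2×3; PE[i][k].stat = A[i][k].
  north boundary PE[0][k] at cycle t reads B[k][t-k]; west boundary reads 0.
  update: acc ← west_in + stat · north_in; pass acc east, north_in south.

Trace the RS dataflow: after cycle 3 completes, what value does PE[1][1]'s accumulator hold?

RS (2×3). Following PE[1][1] plus its west/north inputs:
  0: (0,1).acc=0  regs=<0,0>
  0: (1,0).acc=0  regs=<0,0>
  0: (1,1).acc=0  regs=<0,0>
  1: (0,1).acc=46  regs=<46,5>
  1: (1,0).acc=42  regs=<42,6>
  1: (1,1).acc=0  regs=<0,0>
  2: (0,1).acc=45  regs=<45,5>
  2: (1,0).acc=35  regs=<35,5>
  2: (1,1).acc=52  regs=<52,5>
  3: (0,1).acc=0  regs=<0,0>
  3: (1,0).acc=0  regs=<0,0>
  3: (1,1).acc=45  regs=<45,5>

PE[1][1].acc = 45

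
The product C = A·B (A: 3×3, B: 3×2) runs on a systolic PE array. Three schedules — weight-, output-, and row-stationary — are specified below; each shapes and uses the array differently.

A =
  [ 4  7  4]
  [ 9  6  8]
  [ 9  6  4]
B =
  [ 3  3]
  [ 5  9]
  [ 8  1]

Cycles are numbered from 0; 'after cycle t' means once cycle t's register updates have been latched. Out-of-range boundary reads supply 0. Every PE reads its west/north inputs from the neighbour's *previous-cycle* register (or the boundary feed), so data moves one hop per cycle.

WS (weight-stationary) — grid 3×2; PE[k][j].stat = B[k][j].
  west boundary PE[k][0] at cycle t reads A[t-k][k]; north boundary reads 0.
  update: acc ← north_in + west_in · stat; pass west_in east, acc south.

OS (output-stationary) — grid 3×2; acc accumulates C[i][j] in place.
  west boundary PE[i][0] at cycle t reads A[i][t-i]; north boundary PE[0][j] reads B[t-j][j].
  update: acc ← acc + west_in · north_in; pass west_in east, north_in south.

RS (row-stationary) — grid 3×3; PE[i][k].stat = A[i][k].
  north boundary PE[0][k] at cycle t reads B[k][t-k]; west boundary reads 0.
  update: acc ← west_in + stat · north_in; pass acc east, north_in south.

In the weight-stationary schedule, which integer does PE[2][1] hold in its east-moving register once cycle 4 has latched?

register = 8

WS 3×2: PE[2][1] cycle-by-cycle (with neighbour feeds):
  t=0 PE[1][1]: acc=0 h=0 v=0
  t=0 PE[2][0]: acc=0 h=0 v=0
  t=0 PE[2][1]: acc=0 h=0 v=0
  t=1 PE[1][1]: acc=0 h=0 v=0
  t=1 PE[2][0]: acc=0 h=0 v=0
  t=1 PE[2][1]: acc=0 h=0 v=0
  t=2 PE[1][1]: acc=75 h=7 v=75
  t=2 PE[2][0]: acc=79 h=4 v=79
  t=2 PE[2][1]: acc=0 h=0 v=0
  t=3 PE[1][1]: acc=81 h=6 v=81
  t=3 PE[2][0]: acc=121 h=8 v=121
  t=3 PE[2][1]: acc=79 h=4 v=79
  t=4 PE[1][1]: acc=81 h=6 v=81
  t=4 PE[2][0]: acc=89 h=4 v=89
  t=4 PE[2][1]: acc=89 h=8 v=89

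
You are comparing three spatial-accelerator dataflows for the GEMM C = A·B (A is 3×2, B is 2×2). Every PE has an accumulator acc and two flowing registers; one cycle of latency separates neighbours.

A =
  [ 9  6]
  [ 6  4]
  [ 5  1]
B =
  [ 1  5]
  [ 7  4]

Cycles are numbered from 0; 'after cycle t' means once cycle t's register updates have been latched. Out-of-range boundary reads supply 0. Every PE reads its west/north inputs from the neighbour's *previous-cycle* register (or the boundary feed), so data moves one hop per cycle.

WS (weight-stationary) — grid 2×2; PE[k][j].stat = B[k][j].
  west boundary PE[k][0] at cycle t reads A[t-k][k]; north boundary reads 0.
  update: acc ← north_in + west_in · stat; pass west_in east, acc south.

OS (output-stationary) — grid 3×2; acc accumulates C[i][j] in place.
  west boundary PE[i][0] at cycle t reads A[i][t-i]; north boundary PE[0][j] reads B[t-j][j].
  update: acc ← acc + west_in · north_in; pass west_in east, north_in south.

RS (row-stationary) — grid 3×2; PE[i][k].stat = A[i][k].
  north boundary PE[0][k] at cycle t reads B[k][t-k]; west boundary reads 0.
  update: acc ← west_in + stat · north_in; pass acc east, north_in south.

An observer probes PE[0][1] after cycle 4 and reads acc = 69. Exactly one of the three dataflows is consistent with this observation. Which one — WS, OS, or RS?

dataflow = OS

WS (2×2 grid), PE[0][1]:
  c0 r0c1: 0 / 0 / 0
  c1 r0c1: 45 / 9 / 45
  c2 r0c1: 30 / 6 / 30
  c3 r0c1: 25 / 5 / 25
  c4 r0c1: 0 / 0 / 0
OS (3×2 grid), PE[0][1]:
  c0 r0c1: 0 / 0 / 0
  c1 r0c1: 45 / 9 / 5
  c2 r0c1: 69 / 6 / 4
  c3 r0c1: 69 / 0 / 0
  c4 r0c1: 69 / 0 / 0
RS (3×2 grid), PE[0][1]:
  c0 r0c1: 0 / 0 / 0
  c1 r0c1: 51 / 51 / 7
  c2 r0c1: 69 / 69 / 4
  c3 r0c1: 0 / 0 / 0
  c4 r0c1: 0 / 0 / 0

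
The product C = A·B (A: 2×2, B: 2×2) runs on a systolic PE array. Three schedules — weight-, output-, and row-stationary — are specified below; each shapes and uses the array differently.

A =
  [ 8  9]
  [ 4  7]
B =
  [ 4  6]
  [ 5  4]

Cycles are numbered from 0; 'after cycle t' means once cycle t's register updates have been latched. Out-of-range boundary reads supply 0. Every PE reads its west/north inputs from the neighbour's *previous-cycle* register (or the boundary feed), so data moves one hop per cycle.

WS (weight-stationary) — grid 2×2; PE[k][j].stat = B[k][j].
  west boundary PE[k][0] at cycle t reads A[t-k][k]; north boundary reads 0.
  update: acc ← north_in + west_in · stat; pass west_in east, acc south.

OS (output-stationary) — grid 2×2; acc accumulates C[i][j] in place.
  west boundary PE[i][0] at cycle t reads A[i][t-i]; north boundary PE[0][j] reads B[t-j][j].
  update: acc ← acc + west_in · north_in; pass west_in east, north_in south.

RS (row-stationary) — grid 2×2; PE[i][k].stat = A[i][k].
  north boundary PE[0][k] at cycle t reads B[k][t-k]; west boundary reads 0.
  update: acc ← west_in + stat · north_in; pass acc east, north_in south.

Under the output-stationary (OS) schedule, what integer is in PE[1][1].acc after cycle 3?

OS 2×2: PE[1][1] cycle-by-cycle (with neighbour feeds):
  step 0 · PE0,1: acc=0; fwd→0 fwd↓0
  step 0 · PE1,0: acc=0; fwd→0 fwd↓0
  step 0 · PE1,1: acc=0; fwd→0 fwd↓0
  step 1 · PE0,1: acc=48; fwd→8 fwd↓6
  step 1 · PE1,0: acc=16; fwd→4 fwd↓4
  step 1 · PE1,1: acc=0; fwd→0 fwd↓0
  step 2 · PE0,1: acc=84; fwd→9 fwd↓4
  step 2 · PE1,0: acc=51; fwd→7 fwd↓5
  step 2 · PE1,1: acc=24; fwd→4 fwd↓6
  step 3 · PE0,1: acc=84; fwd→0 fwd↓0
  step 3 · PE1,0: acc=51; fwd→0 fwd↓0
  step 3 · PE1,1: acc=52; fwd→7 fwd↓4

PE[1][1].acc = 52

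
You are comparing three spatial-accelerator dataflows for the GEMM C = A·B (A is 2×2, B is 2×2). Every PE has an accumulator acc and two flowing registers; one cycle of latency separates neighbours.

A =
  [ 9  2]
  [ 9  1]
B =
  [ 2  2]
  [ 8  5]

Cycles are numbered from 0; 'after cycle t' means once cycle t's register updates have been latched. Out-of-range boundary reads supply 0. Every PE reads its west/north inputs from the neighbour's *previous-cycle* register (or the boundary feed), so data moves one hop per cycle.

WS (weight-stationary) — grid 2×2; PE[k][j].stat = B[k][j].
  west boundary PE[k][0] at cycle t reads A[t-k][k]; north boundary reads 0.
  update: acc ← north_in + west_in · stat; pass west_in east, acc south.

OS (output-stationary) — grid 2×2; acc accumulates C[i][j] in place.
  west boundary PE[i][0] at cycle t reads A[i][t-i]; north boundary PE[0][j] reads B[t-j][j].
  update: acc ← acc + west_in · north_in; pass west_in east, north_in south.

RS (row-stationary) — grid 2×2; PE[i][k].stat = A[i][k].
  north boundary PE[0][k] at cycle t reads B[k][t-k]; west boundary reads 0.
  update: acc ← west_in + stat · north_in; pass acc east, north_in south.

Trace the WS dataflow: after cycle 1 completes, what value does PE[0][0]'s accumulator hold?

PE[0][0].acc = 18

WS on a 2×2 grid — tracing PE[0][0] and its feeders:
  0: (0,0).acc=18  regs=<9,18>
  1: (0,0).acc=18  regs=<9,18>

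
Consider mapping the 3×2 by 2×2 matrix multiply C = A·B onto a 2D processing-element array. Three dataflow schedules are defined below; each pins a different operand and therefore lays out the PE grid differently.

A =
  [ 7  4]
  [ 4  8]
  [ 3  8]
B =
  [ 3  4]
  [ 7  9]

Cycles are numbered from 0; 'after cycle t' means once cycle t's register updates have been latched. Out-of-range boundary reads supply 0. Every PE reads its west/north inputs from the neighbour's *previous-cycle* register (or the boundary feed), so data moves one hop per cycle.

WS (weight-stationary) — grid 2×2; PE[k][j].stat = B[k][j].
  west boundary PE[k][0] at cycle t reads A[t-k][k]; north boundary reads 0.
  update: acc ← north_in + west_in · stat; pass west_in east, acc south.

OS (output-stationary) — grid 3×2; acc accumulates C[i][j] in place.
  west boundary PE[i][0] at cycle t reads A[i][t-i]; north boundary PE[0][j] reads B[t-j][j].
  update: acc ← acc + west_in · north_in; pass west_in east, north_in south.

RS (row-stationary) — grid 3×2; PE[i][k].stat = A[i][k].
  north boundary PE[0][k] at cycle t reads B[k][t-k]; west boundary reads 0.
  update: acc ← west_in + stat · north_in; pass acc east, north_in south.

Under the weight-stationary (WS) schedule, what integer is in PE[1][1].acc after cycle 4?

WS 2×2: PE[1][1] cycle-by-cycle (with neighbour feeds):
  t=0 PE[0][1]: acc=0 h=0 v=0
  t=0 PE[1][0]: acc=0 h=0 v=0
  t=0 PE[1][1]: acc=0 h=0 v=0
  t=1 PE[0][1]: acc=28 h=7 v=28
  t=1 PE[1][0]: acc=49 h=4 v=49
  t=1 PE[1][1]: acc=0 h=0 v=0
  t=2 PE[0][1]: acc=16 h=4 v=16
  t=2 PE[1][0]: acc=68 h=8 v=68
  t=2 PE[1][1]: acc=64 h=4 v=64
  t=3 PE[0][1]: acc=12 h=3 v=12
  t=3 PE[1][0]: acc=65 h=8 v=65
  t=3 PE[1][1]: acc=88 h=8 v=88
  t=4 PE[0][1]: acc=0 h=0 v=0
  t=4 PE[1][0]: acc=0 h=0 v=0
  t=4 PE[1][1]: acc=84 h=8 v=84

PE[1][1].acc = 84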